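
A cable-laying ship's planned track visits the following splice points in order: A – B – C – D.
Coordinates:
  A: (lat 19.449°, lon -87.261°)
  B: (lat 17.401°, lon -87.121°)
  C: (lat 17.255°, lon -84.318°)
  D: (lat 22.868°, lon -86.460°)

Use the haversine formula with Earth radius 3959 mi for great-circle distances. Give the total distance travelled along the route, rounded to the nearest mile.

Leg distances:
A→B: 141.8 mi  (cumulative 141.8 mi)
B→C: 185.2 mi  (cumulative 327.0 mi)
C→D: 412.0 mi  (cumulative 739.0 mi)
Total route length ≈ 739 mi.

739 mi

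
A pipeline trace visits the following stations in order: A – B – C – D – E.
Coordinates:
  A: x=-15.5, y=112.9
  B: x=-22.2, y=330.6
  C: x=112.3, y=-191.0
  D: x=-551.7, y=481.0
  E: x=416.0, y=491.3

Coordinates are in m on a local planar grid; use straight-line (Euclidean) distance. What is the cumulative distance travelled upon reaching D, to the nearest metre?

Leg distances:
A→B: 217.8 m  (cumulative 217.8 m)
B→C: 538.7 m  (cumulative 756.5 m)
C→D: 944.7 m  (cumulative 1701.2 m)
Cumulative distance at D ≈ 1701 m.

1701 m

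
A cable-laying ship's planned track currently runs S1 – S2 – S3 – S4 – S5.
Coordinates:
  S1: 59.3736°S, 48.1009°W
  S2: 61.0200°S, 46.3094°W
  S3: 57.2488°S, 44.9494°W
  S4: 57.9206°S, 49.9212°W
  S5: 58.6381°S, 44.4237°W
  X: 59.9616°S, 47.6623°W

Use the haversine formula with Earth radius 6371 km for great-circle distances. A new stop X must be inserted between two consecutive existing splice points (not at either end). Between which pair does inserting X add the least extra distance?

Added distance for inserting X between each consecutive pair:
S1–S2: 0.8 km
S2–S3: 52.7 km
S3–S4: 295.8 km
S4–S5: 165.7 km
Smallest added distance is 0.8 km, inserting between S1 and S2.

between S1 and S2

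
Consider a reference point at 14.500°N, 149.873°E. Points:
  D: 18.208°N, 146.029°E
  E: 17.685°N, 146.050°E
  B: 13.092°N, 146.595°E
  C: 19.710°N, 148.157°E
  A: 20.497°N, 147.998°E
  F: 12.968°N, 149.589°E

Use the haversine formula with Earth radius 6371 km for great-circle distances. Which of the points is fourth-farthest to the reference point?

E

Distance to each, sorted:
A: 695.8 km
C: 607.3 km
D: 581.5 km
E: 540.5 km
B: 387.0 km
F: 173.1 km
The fourth-farthest is E at 540.5 km.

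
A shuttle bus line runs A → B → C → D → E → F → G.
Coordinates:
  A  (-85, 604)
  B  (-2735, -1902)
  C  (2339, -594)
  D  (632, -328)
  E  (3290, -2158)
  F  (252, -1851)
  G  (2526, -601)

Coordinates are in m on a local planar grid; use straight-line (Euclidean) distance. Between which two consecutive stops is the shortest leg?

Leg distances:
A→B: 3647.3 m
B→C: 5239.9 m
C→D: 1727.6 m
D→E: 3227.1 m
E→F: 3053.5 m
F→G: 2594.9 m
The shortest leg is C–D at 1727.6 m.

C–D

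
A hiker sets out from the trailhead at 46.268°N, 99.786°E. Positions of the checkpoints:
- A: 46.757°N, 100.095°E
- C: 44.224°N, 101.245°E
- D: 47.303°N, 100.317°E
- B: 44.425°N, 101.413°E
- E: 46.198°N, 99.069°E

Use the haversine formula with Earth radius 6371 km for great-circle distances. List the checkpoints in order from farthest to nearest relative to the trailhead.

Computing each great-circle distance from 46.268°N, 99.786°E:
C 44.224°N, 101.245°E: 254.4 km
B 44.425°N, 101.413°E: 241.2 km
D 47.303°N, 100.317°E: 122.0 km
A 46.757°N, 100.095°E: 59.3 km
E 46.198°N, 99.069°E: 55.7 km

C, B, D, A, E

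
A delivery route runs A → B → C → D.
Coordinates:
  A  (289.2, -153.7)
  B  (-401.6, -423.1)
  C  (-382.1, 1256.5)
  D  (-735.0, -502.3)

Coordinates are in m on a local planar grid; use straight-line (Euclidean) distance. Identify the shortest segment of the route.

A–B

Leg distances:
A→B: 741.5 m
B→C: 1679.7 m
C→D: 1793.9 m
The shortest leg is A–B at 741.5 m.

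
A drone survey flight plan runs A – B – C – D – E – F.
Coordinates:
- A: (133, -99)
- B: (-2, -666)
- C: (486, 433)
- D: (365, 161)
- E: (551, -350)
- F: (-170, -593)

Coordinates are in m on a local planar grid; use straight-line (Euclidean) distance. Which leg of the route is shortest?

Leg distances:
A→B: 582.8 m
B→C: 1202.5 m
C→D: 297.7 m
D→E: 543.8 m
E→F: 760.8 m
The shortest leg is C–D at 297.7 m.

C–D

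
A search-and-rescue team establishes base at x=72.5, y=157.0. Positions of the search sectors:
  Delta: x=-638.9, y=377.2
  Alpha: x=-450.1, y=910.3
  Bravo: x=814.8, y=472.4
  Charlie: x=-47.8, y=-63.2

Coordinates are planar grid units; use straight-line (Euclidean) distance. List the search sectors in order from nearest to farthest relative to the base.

Distances from the base:
Charlie x=-47.8, y=-63.2: 250.9
Delta x=-638.9, y=377.2: 744.7
Bravo x=814.8, y=472.4: 806.5
Alpha x=-450.1, y=910.3: 916.8

Charlie, Delta, Bravo, Alpha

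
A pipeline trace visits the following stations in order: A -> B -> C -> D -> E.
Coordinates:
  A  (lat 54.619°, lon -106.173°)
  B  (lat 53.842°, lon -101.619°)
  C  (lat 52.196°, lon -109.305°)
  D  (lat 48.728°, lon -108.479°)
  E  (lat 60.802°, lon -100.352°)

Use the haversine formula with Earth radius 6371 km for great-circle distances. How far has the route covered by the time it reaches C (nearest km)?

Leg distances:
A→B: 308.3 km  (cumulative 308.3 km)
B→C: 545.4 km  (cumulative 853.7 km)
Cumulative distance at C ≈ 854 km.

854 km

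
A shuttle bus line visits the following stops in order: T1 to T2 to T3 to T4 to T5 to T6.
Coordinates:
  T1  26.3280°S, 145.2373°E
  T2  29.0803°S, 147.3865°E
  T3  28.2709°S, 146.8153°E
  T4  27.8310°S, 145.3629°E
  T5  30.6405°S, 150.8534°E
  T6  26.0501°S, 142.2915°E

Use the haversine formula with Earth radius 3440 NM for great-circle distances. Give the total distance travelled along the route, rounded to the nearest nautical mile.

1202 NM

Leg distances:
T1→T2: 200.9 NM  (cumulative 200.9 NM)
T2→T3: 57.2 NM  (cumulative 258.0 NM)
T3→T4: 81.4 NM  (cumulative 339.4 NM)
T4→T5: 333.4 NM  (cumulative 672.8 NM)
T5→T6: 529.5 NM  (cumulative 1202.3 NM)
Total route length ≈ 1202 NM.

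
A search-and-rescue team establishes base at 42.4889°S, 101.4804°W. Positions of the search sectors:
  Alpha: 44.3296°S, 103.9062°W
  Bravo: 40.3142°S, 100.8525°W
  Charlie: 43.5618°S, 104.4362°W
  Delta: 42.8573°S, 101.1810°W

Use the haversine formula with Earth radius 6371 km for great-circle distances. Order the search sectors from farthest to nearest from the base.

Alpha, Charlie, Bravo, Delta

Distance from the base at 42.4889°S, 101.4804°W to each:
Alpha 44.3296°S, 103.9062°W: 283.3 km
Charlie 43.5618°S, 104.4362°W: 268.2 km
Bravo 40.3142°S, 100.8525°W: 247.4 km
Delta 42.8573°S, 101.1810°W: 47.7 km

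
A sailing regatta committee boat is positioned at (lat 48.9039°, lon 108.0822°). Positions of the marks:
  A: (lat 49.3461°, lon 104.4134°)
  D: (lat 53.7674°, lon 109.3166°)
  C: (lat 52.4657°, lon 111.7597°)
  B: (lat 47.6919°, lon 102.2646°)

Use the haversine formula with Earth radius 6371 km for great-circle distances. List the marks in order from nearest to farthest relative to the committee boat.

Distance from the committee boat at (lat 48.9039°, lon 108.0822°) to each:
A (lat 49.3461°, lon 104.4134°): 271.4 km
B (lat 47.6919°, lon 102.2646°): 450.8 km
C (lat 52.4657°, lon 111.7597°): 473.1 km
D (lat 53.7674°, lon 109.3166°): 547.5 km

A, B, C, D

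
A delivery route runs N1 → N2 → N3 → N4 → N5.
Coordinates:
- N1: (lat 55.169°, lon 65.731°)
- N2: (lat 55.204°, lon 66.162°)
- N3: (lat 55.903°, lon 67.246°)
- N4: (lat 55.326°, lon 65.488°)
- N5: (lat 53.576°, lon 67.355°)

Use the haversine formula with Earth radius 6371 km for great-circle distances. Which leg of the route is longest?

Leg distances:
N1→N2: 27.6 km
N2→N3: 103.4 km
N3→N4: 127.7 km
N4→N5: 229.0 km
The longest leg is N4–N5 at 229.0 km.

N4–N5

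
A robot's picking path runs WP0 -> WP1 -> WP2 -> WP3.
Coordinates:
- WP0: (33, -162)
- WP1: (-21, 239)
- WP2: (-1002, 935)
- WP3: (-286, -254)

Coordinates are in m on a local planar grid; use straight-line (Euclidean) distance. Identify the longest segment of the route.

WP2–WP3

Leg distances:
WP0→WP1: 404.6 m
WP1→WP2: 1202.8 m
WP2→WP3: 1387.9 m
The longest leg is WP2–WP3 at 1387.9 m.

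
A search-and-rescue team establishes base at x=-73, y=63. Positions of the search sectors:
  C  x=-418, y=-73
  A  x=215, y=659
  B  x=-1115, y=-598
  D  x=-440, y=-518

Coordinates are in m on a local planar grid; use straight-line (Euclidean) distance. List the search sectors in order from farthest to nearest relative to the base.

Distance from the base at x=-73, y=63 to each:
B x=-1115, y=-598: 1234.0 m
D x=-440, y=-518: 687.2 m
A x=215, y=659: 661.9 m
C x=-418, y=-73: 370.8 m

B, D, A, C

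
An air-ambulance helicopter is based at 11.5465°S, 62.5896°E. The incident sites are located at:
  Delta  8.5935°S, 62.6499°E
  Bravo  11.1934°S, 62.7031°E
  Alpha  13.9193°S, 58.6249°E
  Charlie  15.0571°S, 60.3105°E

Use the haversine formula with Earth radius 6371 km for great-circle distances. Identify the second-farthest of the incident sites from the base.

Distances from the base (11.5465°S, 62.5896°E):
Alpha: 504.5 km
Charlie: 461.7 km
Delta: 328.4 km
Bravo: 41.2 km
The second-farthest is Charlie at 461.7 km.

Charlie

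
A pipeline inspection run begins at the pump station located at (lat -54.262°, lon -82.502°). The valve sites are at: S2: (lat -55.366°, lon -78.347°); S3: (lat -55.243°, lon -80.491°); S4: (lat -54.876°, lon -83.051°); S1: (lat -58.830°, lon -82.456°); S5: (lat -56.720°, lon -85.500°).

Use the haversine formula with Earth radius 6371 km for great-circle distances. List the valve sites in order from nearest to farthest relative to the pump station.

S4, S3, S2, S5, S1

Computing each great-circle distance from (lat -54.262°, lon -82.502°):
S4 (lat -54.876°, lon -83.051°): 76.9 km
S3 (lat -55.243°, lon -80.491°): 169.0 km
S2 (lat -55.366°, lon -78.347°): 293.1 km
S5 (lat -56.720°, lon -85.500°): 332.2 km
S1 (lat -58.830°, lon -82.456°): 507.9 km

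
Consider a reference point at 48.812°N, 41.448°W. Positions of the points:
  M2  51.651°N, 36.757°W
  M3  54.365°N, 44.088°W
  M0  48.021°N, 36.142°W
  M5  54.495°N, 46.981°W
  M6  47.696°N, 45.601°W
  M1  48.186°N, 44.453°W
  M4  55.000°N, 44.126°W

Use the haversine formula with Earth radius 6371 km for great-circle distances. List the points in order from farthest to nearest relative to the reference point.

Computing each great-circle distance from 48.812°N, 41.448°W:
M5 54.495°N, 46.981°W: 737.7 km
M4 55.000°N, 44.126°W: 712.0 km
M3 54.365°N, 44.088°W: 643.7 km
M2 51.651°N, 36.757°W: 459.2 km
M0 48.021°N, 36.142°W: 401.3 km
M6 47.696°N, 45.601°W: 331.5 km
M1 48.186°N, 44.453°W: 232.1 km

M5, M4, M3, M2, M0, M6, M1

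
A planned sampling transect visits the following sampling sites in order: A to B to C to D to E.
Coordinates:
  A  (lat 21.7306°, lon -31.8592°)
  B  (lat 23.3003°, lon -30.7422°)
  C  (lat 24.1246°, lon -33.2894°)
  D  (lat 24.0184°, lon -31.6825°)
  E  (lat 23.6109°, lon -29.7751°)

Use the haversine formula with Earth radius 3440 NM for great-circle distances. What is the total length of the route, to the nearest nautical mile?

457 NM

Leg distances:
A→B: 112.8 NM  (cumulative 112.8 NM)
B→C: 148.5 NM  (cumulative 261.3 NM)
C→D: 88.3 NM  (cumulative 349.6 NM)
D→E: 107.6 NM  (cumulative 457.2 NM)
Total route length ≈ 457 NM.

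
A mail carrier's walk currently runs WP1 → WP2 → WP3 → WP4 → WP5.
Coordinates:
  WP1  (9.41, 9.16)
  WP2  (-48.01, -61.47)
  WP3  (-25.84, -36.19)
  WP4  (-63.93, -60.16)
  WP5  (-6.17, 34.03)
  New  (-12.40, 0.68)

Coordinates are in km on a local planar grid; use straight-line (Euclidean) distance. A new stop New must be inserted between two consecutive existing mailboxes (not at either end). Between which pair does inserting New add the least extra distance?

between WP4 and WP5

Added distance for inserting New between each consecutive pair:
WP1–WP2: 4.0 km
WP2–WP3: 77.2 km
WP3–WP4: 74.0 km
WP4–WP5: 3.2 km
Smallest added distance is 3.2 km, inserting between WP4 and WP5.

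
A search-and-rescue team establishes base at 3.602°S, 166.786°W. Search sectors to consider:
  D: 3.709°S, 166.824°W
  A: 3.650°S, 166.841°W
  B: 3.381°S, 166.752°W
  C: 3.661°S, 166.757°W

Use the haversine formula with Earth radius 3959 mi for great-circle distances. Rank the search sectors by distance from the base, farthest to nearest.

Distances from the base:
B 3.381°S, 166.752°W: 15.4 mi
D 3.709°S, 166.824°W: 7.8 mi
A 3.650°S, 166.841°W: 5.0 mi
C 3.661°S, 166.757°W: 4.5 mi

B, D, A, C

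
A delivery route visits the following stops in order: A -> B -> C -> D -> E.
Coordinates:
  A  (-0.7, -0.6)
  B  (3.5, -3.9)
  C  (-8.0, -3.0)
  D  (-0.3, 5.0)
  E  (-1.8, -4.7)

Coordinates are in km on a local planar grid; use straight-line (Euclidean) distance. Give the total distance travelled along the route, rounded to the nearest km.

Leg distances:
A→B: 5.3 km  (cumulative 5.3 km)
B→C: 11.5 km  (cumulative 16.9 km)
C→D: 11.1 km  (cumulative 28.0 km)
D→E: 9.8 km  (cumulative 37.8 km)
Total route length ≈ 38 km.

38 km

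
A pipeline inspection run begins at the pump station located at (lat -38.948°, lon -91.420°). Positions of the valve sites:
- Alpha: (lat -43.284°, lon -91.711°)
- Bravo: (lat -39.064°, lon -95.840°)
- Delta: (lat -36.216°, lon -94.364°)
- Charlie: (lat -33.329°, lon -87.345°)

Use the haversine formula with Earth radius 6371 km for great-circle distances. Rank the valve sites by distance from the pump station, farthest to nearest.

Distance from the pump station at (lat -38.948°, lon -91.420°) to each:
Charlie (lat -33.329°, lon -87.345°): 723.9 km
Alpha (lat -43.284°, lon -91.711°): 482.8 km
Delta (lat -36.216°, lon -94.364°): 399.4 km
Bravo (lat -39.064°, lon -95.840°): 382.1 km

Charlie, Alpha, Delta, Bravo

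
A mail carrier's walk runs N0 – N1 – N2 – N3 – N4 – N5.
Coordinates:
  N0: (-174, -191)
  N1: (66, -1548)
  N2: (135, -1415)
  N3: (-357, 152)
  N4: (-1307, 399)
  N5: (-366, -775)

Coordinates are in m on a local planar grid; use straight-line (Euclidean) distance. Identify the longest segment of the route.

Leg distances:
N0→N1: 1378.1 m
N1→N2: 149.8 m
N2→N3: 1642.4 m
N3→N4: 981.6 m
N4→N5: 1504.6 m
The longest leg is N2–N3 at 1642.4 m.

N2–N3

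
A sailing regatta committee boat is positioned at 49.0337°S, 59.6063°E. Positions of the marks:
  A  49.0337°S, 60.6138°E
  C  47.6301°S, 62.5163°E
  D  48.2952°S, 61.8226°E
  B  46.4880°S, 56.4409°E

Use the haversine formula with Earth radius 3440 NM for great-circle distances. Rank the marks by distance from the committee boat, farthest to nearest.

B, C, D, A

Distance from the committee boat at 49.0337°S, 59.6063°E to each:
B 46.4880°S, 56.4409°E: 199.2 NM
C 47.6301°S, 62.5163°E: 143.5 NM
D 48.2952°S, 61.8226°E: 98.4 NM
A 49.0337°S, 60.6138°E: 39.7 NM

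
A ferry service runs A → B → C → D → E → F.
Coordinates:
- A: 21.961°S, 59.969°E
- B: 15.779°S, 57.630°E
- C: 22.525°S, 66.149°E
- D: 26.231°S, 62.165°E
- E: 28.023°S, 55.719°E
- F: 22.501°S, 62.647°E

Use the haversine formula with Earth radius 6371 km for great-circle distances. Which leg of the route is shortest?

C–D

Leg distances:
A→B: 730.1 km
B→C: 1167.0 km
C→D: 576.7 km
D→E: 668.2 km
E→F: 928.3 km
The shortest leg is C–D at 576.7 km.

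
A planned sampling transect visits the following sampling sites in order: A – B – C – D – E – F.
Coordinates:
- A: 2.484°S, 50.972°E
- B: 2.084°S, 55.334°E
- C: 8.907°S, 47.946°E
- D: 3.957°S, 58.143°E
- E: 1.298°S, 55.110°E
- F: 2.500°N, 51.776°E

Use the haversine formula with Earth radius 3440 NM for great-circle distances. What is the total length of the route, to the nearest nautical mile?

2087 NM

Leg distances:
A→B: 262.8 NM  (cumulative 262.8 NM)
B→C: 602.1 NM  (cumulative 864.9 NM)
C→D: 676.9 NM  (cumulative 1541.8 NM)
D→E: 242.0 NM  (cumulative 1783.8 NM)
E→F: 303.4 NM  (cumulative 2087.2 NM)
Total route length ≈ 2087 NM.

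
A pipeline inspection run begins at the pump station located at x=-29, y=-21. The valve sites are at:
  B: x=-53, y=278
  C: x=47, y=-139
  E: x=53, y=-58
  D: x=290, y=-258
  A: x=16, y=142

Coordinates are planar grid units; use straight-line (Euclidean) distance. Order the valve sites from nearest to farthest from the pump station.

Distance from the pump station at x=-29, y=-21 to each:
E x=53, y=-58: 90.0
C x=47, y=-139: 140.4
A x=16, y=142: 169.1
B x=-53, y=278: 300.0
D x=290, y=-258: 397.4

E, C, A, B, D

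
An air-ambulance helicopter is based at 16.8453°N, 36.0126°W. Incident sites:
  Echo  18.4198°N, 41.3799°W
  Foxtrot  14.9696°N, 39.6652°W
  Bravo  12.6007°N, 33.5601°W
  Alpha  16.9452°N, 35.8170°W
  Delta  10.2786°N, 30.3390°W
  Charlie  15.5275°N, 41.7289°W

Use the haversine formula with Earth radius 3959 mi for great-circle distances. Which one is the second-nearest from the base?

Foxtrot

Distances from the base (16.8453°N, 36.0126°W):
Alpha: 14.7 mi
Foxtrot: 275.1 mi
Bravo: 336.0 mi
Echo: 369.8 mi
Charlie: 390.1 mi
Delta: 592.4 mi
The second-nearest is Foxtrot at 275.1 mi.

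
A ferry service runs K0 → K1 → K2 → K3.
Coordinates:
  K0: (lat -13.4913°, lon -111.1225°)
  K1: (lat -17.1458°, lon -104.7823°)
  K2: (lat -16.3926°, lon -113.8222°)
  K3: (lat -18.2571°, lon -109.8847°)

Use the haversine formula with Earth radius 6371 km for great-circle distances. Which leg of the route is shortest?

K2–K3

Leg distances:
K0→K1: 792.0 km
K1→K2: 966.0 km
K2→K3: 466.5 km
The shortest leg is K2–K3 at 466.5 km.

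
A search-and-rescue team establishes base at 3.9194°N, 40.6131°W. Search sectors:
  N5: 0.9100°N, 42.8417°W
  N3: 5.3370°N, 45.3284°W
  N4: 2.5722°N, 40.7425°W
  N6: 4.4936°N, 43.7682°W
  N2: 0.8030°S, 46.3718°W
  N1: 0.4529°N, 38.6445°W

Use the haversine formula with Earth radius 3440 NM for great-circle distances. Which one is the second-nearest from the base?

N6

Distance to each, sorted:
N4: 81.3 NM
N6: 192.0 NM
N5: 224.8 NM
N1: 239.3 NM
N3: 294.7 NM
N2: 447.0 NM
The second-nearest is N6 at 192.0 NM.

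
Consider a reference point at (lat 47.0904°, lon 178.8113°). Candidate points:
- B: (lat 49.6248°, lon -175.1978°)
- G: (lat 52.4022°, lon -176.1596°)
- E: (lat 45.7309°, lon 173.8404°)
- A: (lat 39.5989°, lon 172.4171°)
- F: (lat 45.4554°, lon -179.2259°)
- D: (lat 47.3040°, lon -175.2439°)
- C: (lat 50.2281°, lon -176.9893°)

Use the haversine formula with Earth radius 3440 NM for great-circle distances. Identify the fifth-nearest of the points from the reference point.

B

Distances from the reference point ((lat 47.0904°, lon 178.8113°)):
F: 127.6 NM
E: 221.3 NM
D: 242.8 NM
C: 251.4 NM
B: 283.2 NM
G: 373.7 NM
A: 529.0 NM
The fifth-nearest is B at 283.2 NM.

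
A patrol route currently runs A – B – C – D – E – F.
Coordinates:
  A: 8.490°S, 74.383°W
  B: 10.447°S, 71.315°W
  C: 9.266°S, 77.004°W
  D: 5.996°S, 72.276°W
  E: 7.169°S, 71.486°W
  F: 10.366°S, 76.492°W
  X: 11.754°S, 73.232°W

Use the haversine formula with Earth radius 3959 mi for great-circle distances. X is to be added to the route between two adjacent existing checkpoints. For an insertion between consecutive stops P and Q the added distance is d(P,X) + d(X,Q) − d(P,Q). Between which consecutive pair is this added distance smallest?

Added distance for inserting X between each consecutive pair:
A–B: 148.0 mi
B–C: 71.1 mi
C–D: 316.9 mi
D–E: 644.1 mi
E–F: 172.4 mi
Smallest added distance is 71.1 mi, inserting between B and C.

between B and C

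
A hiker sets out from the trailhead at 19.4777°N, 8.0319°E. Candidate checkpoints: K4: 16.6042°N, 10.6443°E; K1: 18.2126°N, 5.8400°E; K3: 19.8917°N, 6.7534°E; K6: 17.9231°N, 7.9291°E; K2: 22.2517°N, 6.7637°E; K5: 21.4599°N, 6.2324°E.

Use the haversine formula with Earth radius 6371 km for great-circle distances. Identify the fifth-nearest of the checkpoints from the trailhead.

Distances from the trailhead (19.4777°N, 8.0319°E):
K3: 141.5 km
K6: 173.2 km
K1: 270.2 km
K5: 289.3 km
K2: 335.4 km
K4: 422.3 km
The fifth-nearest is K2 at 335.4 km.

K2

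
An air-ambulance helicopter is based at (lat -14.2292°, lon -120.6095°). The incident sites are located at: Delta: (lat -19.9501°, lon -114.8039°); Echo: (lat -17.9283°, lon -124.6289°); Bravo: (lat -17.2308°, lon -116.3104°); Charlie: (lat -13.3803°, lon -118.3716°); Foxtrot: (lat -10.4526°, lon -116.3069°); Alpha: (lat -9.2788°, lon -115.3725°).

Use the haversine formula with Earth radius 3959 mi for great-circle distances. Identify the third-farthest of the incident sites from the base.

Distance to each, sorted:
Delta: 550.6 mi
Alpha: 492.4 mi
Foxtrot: 390.4 mi
Echo: 369.5 mi
Bravo: 353.2 mi
Charlie: 161.2 mi
The third-farthest is Foxtrot at 390.4 mi.

Foxtrot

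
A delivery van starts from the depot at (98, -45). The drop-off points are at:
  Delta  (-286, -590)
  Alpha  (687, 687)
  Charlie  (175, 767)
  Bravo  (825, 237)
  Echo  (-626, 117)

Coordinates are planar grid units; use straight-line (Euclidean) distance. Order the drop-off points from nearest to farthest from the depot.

Distance from the depot at (98, -45) to each:
Delta (-286, -590): 666.7
Echo (-626, 117): 741.9
Bravo (825, 237): 779.8
Charlie (175, 767): 815.6
Alpha (687, 687): 939.5

Delta, Echo, Bravo, Charlie, Alpha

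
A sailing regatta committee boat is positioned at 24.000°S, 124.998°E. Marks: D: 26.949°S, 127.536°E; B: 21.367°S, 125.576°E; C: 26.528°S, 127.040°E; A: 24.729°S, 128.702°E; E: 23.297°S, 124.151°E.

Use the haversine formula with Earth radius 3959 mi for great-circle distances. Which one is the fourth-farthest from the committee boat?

B

Distances from the committee boat (24.000°S, 124.998°E):
D: 258.0 mi
A: 238.5 mi
C: 216.3 mi
B: 185.6 mi
E: 72.3 mi
The fourth-farthest is B at 185.6 mi.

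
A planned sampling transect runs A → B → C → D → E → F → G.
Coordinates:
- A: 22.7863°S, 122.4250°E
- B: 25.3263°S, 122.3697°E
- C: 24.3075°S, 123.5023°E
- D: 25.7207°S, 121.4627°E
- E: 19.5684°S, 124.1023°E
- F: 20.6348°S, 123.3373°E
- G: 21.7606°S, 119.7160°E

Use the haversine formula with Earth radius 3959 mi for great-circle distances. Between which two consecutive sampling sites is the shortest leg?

E–F

Leg distances:
A→B: 175.5 mi
B→C: 100.0 mi
C→D: 160.8 mi
D→E: 457.2 mi
E→F: 88.8 mi
F→G: 245.9 mi
The shortest leg is E–F at 88.8 mi.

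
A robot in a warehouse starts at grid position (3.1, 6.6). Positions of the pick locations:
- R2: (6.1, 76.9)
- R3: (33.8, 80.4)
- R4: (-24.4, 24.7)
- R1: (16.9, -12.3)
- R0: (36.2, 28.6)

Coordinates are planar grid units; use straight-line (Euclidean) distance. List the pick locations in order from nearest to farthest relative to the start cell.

R1, R4, R0, R2, R3

Distance from the start cell at (3.1, 6.6) to each:
R1 (16.9, -12.3): 23.4
R4 (-24.4, 24.7): 32.9
R0 (36.2, 28.6): 39.7
R2 (6.1, 76.9): 70.4
R3 (33.8, 80.4): 79.9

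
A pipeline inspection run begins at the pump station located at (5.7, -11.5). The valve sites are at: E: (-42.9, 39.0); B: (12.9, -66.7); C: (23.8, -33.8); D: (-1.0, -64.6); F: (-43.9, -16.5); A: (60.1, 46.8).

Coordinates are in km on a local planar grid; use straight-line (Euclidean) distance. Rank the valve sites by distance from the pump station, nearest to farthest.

Computing each straight-line distance from (5.7, -11.5):
C (23.8, -33.8): 28.7 km
F (-43.9, -16.5): 49.9 km
D (-1.0, -64.6): 53.5 km
B (12.9, -66.7): 55.7 km
E (-42.9, 39.0): 70.1 km
A (60.1, 46.8): 79.7 km

C, F, D, B, E, A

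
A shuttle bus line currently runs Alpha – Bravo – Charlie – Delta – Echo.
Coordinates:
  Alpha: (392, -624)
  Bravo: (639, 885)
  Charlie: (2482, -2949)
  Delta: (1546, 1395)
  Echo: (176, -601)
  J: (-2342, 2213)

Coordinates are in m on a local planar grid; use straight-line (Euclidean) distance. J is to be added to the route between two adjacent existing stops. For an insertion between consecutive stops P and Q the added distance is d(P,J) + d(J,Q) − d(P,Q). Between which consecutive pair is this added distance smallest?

Added distance for inserting J between each consecutive pair:
Alpha–Bravo: 5674.3 m
Bravo–Charlie: 6074.7 m
Charlie–Delta: 6594.6 m
Delta–Echo: 5328.3 m
Smallest added distance is 5328.3 m, inserting between Delta and Echo.

between Delta and Echo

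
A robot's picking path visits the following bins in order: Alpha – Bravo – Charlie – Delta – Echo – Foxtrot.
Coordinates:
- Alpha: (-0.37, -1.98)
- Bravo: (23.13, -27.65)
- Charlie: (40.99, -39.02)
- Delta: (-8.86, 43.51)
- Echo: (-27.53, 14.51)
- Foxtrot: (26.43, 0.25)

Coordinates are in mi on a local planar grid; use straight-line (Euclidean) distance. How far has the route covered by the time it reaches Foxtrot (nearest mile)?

Leg distances:
Alpha→Bravo: 34.8 mi  (cumulative 34.8 mi)
Bravo→Charlie: 21.2 mi  (cumulative 56.0 mi)
Charlie→Delta: 96.4 mi  (cumulative 152.4 mi)
Delta→Echo: 34.5 mi  (cumulative 186.9 mi)
Echo→Foxtrot: 55.8 mi  (cumulative 242.7 mi)
Cumulative distance at Foxtrot ≈ 243 mi.

243 mi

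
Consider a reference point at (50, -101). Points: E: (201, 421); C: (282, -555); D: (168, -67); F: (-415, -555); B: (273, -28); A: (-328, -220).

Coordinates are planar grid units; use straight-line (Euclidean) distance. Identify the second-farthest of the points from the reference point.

E

Distance to each, sorted:
F: 649.9
E: 543.4
C: 509.8
A: 396.3
B: 234.6
D: 122.8
The second-farthest is E at 543.4.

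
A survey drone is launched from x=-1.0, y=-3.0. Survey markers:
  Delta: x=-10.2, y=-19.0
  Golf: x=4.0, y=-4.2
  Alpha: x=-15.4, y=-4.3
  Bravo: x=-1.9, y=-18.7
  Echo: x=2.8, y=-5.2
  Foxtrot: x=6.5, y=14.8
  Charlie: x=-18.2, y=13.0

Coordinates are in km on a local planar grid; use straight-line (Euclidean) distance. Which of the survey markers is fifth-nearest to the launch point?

Distances from the launch point (x=-1.0, y=-3.0):
Echo: 4.4 km
Golf: 5.1 km
Alpha: 14.5 km
Bravo: 15.7 km
Delta: 18.5 km
Foxtrot: 19.3 km
Charlie: 23.5 km
The fifth-nearest is Delta at 18.5 km.

Delta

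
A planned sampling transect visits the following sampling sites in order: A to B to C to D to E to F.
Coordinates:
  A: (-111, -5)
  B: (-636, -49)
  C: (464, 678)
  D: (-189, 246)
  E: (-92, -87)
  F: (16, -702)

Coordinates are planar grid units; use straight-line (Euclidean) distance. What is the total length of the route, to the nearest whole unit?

Leg distances:
A→B: 526.8  (cumulative 526.8)
B→C: 1318.5  (cumulative 1845.4)
C→D: 783.0  (cumulative 2628.3)
D→E: 346.8  (cumulative 2975.2)
E→F: 624.4  (cumulative 3599.6)
Total route length ≈ 3600.

3600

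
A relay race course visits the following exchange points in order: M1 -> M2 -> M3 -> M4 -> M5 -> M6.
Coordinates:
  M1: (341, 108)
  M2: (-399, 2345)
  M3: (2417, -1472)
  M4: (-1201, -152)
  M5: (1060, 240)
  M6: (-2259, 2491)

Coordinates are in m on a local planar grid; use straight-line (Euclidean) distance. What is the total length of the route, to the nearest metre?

17256 m

Leg distances:
M1→M2: 2356.2 m  (cumulative 2356.2 m)
M2→M3: 4743.3 m  (cumulative 7099.6 m)
M3→M4: 3851.3 m  (cumulative 10950.8 m)
M4→M5: 2294.7 m  (cumulative 13245.6 m)
M5→M6: 4010.3 m  (cumulative 17255.9 m)
Total route length ≈ 17256 m.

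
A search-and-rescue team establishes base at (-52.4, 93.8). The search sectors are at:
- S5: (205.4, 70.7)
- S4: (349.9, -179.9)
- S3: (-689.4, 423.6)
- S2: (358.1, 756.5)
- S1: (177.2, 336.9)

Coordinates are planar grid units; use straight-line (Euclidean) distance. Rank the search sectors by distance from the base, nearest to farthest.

Distances from the base:
S5 (205.4, 70.7): 258.8
S1 (177.2, 336.9): 334.4
S4 (349.9, -179.9): 486.6
S3 (-689.4, 423.6): 717.3
S2 (358.1, 756.5): 779.5

S5, S1, S4, S3, S2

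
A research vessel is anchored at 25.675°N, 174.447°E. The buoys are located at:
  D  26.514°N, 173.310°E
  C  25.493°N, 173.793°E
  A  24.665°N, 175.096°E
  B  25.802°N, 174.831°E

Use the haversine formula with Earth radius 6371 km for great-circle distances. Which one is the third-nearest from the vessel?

A

Distance to each, sorted:
B: 41.0 km
C: 68.6 km
A: 129.9 km
D: 147.0 km
The third-nearest is A at 129.9 km.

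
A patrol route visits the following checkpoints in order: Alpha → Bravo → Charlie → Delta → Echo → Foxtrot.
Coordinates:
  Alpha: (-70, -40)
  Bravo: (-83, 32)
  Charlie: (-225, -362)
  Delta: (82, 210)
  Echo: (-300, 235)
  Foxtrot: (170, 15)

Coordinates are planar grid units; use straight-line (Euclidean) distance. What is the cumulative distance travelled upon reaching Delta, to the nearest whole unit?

1141

Leg distances:
Alpha→Bravo: 73.2  (cumulative 73.2)
Bravo→Charlie: 418.8  (cumulative 492.0)
Charlie→Delta: 649.2  (cumulative 1141.2)
Cumulative distance at Delta ≈ 1141.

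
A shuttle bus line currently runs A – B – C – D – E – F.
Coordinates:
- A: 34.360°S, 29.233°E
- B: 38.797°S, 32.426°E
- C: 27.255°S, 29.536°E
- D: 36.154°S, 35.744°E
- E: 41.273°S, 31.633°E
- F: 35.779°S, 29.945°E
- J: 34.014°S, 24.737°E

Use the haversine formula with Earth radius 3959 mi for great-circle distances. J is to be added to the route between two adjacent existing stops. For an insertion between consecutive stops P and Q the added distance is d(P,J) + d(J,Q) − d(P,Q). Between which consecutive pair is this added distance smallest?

Added distance for inserting J between each consecutive pair:
A–B: 444.1 mi
B–C: 272.4 mi
C–D: 471.8 mi
D–E: 849.2 mi
E–F: 556.1 mi
Smallest added distance is 272.4 mi, inserting between B and C.

between B and C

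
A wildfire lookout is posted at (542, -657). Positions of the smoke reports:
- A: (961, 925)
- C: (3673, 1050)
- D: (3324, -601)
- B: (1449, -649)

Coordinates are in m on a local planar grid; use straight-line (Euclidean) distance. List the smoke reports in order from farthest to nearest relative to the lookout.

C, D, A, B

Distance from the lookout at (542, -657) to each:
C (3673, 1050): 3566.1 m
D (3324, -601): 2782.6 m
A (961, 925): 1636.5 m
B (1449, -649): 907.0 m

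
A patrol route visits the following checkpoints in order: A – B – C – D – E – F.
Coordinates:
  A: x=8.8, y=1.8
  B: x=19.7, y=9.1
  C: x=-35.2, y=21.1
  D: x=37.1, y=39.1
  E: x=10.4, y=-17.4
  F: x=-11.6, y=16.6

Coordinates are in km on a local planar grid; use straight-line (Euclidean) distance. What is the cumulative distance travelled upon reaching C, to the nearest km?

69 km

Leg distances:
A→B: 13.1 km  (cumulative 13.1 km)
B→C: 56.2 km  (cumulative 69.3 km)
Cumulative distance at C ≈ 69 km.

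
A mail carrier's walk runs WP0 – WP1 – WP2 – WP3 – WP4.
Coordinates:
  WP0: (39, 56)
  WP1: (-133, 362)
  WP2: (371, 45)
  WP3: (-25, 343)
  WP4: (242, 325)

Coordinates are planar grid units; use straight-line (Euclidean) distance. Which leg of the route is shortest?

Leg distances:
WP0→WP1: 351.0
WP1→WP2: 595.4
WP2→WP3: 495.6
WP3→WP4: 267.6
The shortest leg is WP3–WP4 at 267.6.

WP3–WP4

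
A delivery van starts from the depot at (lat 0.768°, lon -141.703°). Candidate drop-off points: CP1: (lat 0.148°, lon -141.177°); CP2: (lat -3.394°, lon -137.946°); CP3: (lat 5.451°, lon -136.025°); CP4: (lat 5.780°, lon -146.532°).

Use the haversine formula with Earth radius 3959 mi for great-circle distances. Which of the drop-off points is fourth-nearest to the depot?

Distances from the depot ((lat 0.768°, lon -141.703°)):
CP1: 56.2 mi
CP2: 387.3 mi
CP4: 480.5 mi
CP3: 508.0 mi
The fourth-nearest is CP3 at 508.0 mi.

CP3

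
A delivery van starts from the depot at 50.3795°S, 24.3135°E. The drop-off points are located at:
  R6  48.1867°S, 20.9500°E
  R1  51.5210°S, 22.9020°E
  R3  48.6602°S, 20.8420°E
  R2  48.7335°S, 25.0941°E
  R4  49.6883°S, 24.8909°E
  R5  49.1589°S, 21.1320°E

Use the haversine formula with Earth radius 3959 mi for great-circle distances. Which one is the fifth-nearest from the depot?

R3

Distance to each, sorted:
R4: 54.2 mi
R1: 100.0 mi
R2: 119.0 mi
R5: 165.1 mi
R3: 195.8 mi
R6: 214.3 mi
The fifth-nearest is R3 at 195.8 mi.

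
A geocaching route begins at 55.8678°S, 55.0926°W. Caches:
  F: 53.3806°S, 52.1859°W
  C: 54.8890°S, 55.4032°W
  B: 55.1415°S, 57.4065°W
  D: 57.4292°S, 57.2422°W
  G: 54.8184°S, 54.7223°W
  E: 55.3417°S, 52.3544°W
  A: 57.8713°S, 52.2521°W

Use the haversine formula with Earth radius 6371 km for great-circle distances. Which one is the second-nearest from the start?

Distances from the start (55.8678°S, 55.0926°W):
C: 110.6 km
G: 119.0 km
B: 166.6 km
E: 181.7 km
D: 217.7 km
A: 281.8 km
F: 333.9 km
The second-nearest is G at 119.0 km.

G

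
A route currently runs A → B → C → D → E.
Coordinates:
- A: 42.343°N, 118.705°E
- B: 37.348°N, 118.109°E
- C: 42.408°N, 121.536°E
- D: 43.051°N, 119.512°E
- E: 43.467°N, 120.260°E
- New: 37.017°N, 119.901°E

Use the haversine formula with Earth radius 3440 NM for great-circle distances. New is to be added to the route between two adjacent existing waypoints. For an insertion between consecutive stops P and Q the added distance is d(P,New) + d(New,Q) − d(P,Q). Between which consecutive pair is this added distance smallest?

Added distance for inserting New between each consecutive pair:
A–B: 111.3 NM
B–C: 78.0 NM
C–D: 597.8 NM
D–E: 709.2 NM
Smallest added distance is 78.0 NM, inserting between B and C.

between B and C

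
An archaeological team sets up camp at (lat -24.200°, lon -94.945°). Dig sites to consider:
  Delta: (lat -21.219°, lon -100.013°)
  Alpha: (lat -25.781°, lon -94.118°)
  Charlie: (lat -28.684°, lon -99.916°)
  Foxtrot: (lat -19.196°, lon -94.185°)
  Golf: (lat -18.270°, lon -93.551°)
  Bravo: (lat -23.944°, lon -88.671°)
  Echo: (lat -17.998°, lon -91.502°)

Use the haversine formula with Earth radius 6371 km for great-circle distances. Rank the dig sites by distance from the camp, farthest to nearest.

Echo, Charlie, Golf, Bravo, Delta, Foxtrot, Alpha

Distance from the camp at (lat -24.200°, lon -94.945°) to each:
Echo (lat -17.998°, lon -91.502°): 776.5 km
Charlie (lat -28.684°, lon -99.916°): 702.4 km
Golf (lat -18.270°, lon -93.551°): 675.0 km
Bravo (lat -23.944°, lon -88.671°): 637.5 km
Delta (lat -21.219°, lon -100.013°): 616.4 km
Foxtrot (lat -19.196°, lon -94.185°): 561.9 km
Alpha (lat -25.781°, lon -94.118°): 194.6 km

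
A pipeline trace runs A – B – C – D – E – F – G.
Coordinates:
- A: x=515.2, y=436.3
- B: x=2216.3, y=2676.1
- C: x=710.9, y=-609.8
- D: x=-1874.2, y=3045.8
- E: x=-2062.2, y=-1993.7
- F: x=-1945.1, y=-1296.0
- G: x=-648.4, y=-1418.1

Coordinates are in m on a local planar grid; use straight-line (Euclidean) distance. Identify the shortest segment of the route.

Leg distances:
A→B: 2812.6 m
B→C: 3614.3 m
C→D: 4477.3 m
D→E: 5043.0 m
E→F: 707.5 m
F→G: 1302.4 m
The shortest leg is E–F at 707.5 m.

E–F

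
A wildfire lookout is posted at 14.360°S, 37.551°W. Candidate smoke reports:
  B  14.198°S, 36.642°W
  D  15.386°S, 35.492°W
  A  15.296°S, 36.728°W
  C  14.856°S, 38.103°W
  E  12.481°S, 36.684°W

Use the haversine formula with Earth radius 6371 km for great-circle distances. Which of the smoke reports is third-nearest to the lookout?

Distance to each, sorted:
C: 81.1 km
B: 99.6 km
A: 136.6 km
E: 229.0 km
D: 249.0 km
The third-nearest is A at 136.6 km.

A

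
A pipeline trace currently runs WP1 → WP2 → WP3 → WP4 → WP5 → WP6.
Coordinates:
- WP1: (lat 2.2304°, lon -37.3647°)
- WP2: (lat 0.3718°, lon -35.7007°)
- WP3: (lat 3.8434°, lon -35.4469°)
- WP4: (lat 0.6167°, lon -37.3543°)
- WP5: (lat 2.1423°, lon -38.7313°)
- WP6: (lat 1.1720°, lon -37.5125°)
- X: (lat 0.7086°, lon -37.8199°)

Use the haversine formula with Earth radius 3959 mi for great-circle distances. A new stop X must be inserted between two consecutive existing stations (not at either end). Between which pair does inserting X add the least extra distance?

Added distance for inserting X between each consecutive pair:
WP1–WP2: 85.7 mi
WP2–WP3: 179.3 mi
WP3–WP4: 45.4 mi
WP4–WP5: 8.2 mi
WP5–WP6: 48.2 mi
Smallest added distance is 8.2 mi, inserting between WP4 and WP5.

between WP4 and WP5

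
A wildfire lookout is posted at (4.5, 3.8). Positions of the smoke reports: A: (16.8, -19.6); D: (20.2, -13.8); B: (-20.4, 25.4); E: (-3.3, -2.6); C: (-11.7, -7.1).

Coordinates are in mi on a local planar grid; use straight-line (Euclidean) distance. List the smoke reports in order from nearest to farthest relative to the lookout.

Distances from the lookout:
E (-3.3, -2.6): 10.1 mi
C (-11.7, -7.1): 19.5 mi
D (20.2, -13.8): 23.6 mi
A (16.8, -19.6): 26.4 mi
B (-20.4, 25.4): 33.0 mi

E, C, D, A, B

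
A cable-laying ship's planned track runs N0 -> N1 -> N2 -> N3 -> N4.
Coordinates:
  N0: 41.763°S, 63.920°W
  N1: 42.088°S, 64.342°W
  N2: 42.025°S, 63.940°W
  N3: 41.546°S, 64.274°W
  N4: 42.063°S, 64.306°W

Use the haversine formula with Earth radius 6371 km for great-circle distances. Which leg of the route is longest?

N2–N3

Leg distances:
N0→N1: 50.2 km
N1→N2: 33.9 km
N2→N3: 60.0 km
N3→N4: 57.5 km
The longest leg is N2–N3 at 60.0 km.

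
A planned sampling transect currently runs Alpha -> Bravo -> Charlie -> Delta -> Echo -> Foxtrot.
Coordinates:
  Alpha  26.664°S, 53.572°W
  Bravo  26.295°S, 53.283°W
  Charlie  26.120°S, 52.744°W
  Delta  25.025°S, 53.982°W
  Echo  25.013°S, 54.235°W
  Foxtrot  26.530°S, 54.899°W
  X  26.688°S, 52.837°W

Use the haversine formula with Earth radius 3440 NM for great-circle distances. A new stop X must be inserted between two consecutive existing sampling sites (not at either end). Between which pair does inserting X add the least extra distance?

Added distance for inserting X between each consecutive pair:
Alpha–Bravo: 46.0 NM
Bravo–Charlie: 37.2 NM
Charlie–Delta: 58.0 NM
Delta–Echo: 229.4 NM
Echo–Foxtrot: 139.0 NM
Smallest added distance is 37.2 NM, inserting between Bravo and Charlie.

between Bravo and Charlie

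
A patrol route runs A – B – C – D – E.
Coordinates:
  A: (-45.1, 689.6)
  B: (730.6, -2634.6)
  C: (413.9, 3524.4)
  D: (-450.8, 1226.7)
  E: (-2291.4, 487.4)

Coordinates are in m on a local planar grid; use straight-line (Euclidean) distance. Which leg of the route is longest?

Leg distances:
A→B: 3413.5 m
B→C: 6167.1 m
C→D: 2455.0 m
D→E: 1983.5 m
The longest leg is B–C at 6167.1 m.

B–C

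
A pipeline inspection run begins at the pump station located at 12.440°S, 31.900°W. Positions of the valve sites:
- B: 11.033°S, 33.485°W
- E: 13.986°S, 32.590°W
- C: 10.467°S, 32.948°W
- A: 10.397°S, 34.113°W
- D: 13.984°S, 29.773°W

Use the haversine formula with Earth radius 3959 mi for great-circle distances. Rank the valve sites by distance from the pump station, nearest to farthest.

E, B, C, D, A

Distance from the pump station at 12.440°S, 31.900°W to each:
E 13.986°S, 32.590°W: 116.5 mi
B 11.033°S, 33.485°W: 144.7 mi
C 10.467°S, 32.948°W: 153.7 mi
D 13.984°S, 29.773°W: 178.5 mi
A 10.397°S, 34.113°W: 205.9 mi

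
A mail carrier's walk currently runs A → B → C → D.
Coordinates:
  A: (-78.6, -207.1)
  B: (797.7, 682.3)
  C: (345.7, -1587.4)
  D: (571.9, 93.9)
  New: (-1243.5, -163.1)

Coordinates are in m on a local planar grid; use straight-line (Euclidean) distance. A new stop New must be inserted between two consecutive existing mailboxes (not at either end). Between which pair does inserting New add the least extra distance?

between B and C

Added distance for inserting New between each consecutive pair:
A–B: 2126.5 m
B–C: 2029.1 m
C–D: 2271.1 m
Smallest added distance is 2029.1 m, inserting between B and C.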